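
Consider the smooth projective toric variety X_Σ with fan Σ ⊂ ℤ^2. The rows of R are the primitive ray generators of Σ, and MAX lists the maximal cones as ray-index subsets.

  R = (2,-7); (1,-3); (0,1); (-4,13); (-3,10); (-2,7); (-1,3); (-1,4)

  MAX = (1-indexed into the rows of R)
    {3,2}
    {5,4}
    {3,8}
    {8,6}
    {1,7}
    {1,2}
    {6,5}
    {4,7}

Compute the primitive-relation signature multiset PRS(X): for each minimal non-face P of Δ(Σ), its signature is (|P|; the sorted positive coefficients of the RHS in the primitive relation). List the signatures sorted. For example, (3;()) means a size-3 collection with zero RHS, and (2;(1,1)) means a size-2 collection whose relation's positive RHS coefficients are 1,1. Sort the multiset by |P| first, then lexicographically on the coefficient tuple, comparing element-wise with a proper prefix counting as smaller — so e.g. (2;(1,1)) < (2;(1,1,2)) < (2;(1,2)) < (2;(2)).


20 minimal non-faces of Δ(Σ) (on 8 rays):

  P={1,6}:  v_{1} + v_{6} = 0 ; sig = (2;())
  P={2,7}:  v_{2} + v_{7} = 0 ; sig = (2;())
  P={1,5}:  v_{1} + v_{5} = v_{7} ; sig = (2;(1))
  P={1,8}:  v_{1} + v_{8} = v_{2} ; sig = (2;(1))
  P={2,4}:  v_{2} + v_{4} = v_{5} ; sig = (2;(1))
  P={2,5}:  v_{2} + v_{5} = v_{6} ; sig = (2;(1))
  P={2,6}:  v_{2} + v_{6} = v_{8} ; sig = (2;(1))
  P={2,8}:  v_{2} + v_{8} = v_{3} ; sig = (2;(1))
  P={3,7}:  v_{3} + v_{7} = v_{8} ; sig = (2;(1))
  P={5,7}:  v_{5} + v_{7} = v_{4} ; sig = (2;(1))
  P={6,7}:  v_{6} + v_{7} = v_{5} ; sig = (2;(1))
  P={7,8}:  v_{7} + v_{8} = v_{6} ; sig = (2;(1))
  P={3,5}:  v_{3} + v_{5} = v_{6} + v_{8} ; sig = (2;(1,1))
  P={4,8}:  v_{4} + v_{8} = v_{5} + v_{6} ; sig = (2;(1,1))
  P={1,3}:  v_{1} + v_{3} = 2·v_{2} ; sig = (2;(2))
  P={1,4}:  v_{1} + v_{4} = 2·v_{7} ; sig = (2;(2))
  P={3,4}:  v_{3} + v_{4} = 2·v_{6} ; sig = (2;(2))
  P={3,6}:  v_{3} + v_{6} = 2·v_{8} ; sig = (2;(2))
  P={4,6}:  v_{4} + v_{6} = 2·v_{5} ; sig = (2;(2))
  P={5,8}:  v_{5} + v_{8} = 2·v_{6} ; sig = (2;(2))

Signatures (|P|; sorted positive RHS coefficients), sorted:
    |P|=2: 20 collections, coeffs (), (), (1), (1), (1), (1), (1), (1), (1), (1), (1), (1), (1,1), (1,1), (2), (2), (2), (2), (2), (2)


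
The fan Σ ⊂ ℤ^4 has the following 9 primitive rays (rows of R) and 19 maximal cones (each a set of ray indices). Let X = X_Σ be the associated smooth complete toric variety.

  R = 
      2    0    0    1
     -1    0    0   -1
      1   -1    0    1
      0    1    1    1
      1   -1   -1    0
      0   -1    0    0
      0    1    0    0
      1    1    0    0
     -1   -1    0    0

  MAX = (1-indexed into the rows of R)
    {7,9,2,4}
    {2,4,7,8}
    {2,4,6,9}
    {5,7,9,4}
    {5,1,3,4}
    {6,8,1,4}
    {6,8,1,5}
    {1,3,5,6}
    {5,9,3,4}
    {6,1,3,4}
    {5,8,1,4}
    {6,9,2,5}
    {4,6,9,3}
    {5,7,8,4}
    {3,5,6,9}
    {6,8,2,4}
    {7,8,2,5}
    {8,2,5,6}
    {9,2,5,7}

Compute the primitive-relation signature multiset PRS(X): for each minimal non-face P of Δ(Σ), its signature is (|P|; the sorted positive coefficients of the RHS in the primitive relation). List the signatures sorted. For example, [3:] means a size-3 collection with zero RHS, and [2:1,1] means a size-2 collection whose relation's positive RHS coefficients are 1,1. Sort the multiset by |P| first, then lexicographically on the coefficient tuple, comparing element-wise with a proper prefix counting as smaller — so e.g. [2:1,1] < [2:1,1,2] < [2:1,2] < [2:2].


10 collections generate NE(X_Σ); each relation:

  {6,7}:  v_{6} + v_{7} = 0  ⇒ sig = [2:]
  {8,9}:  v_{8} + v_{9} = 0  ⇒ sig = [2:]
  {1,9}:  v_{1} + v_{9} = v_{3}  ⇒ sig = [2:1]
  {2,3}:  v_{2} + v_{3} = v_{6}  ⇒ sig = [2:1]
  {3,8}:  v_{3} + v_{8} = v_{1}  ⇒ sig = [2:1]
  {1,2}:  v_{1} + v_{2} = v_{6} + v_{8}  ⇒ sig = [2:1,1]
  {3,7}:  v_{3} + v_{7} = v_{4} + v_{5}  ⇒ sig = [2:1,1]
  {1,7}:  v_{1} + v_{7} = v_{4} + v_{5} + v_{8}  ⇒ sig = [2:1,1,1]
  {2,4,5}:  v_{2} + v_{4} + v_{5} = 0  ⇒ sig = [3:]
  {4,5,6}:  v_{4} + v_{5} + v_{6} = v_{3}  ⇒ sig = [3:1]

Sorted signature multiset PRS(X):
    [2:]
    [2:]
    [2:1]
    [2:1]
    [2:1]
    [2:1,1]
    [2:1,1]
    [2:1,1,1]
    [3:]
    [3:1]


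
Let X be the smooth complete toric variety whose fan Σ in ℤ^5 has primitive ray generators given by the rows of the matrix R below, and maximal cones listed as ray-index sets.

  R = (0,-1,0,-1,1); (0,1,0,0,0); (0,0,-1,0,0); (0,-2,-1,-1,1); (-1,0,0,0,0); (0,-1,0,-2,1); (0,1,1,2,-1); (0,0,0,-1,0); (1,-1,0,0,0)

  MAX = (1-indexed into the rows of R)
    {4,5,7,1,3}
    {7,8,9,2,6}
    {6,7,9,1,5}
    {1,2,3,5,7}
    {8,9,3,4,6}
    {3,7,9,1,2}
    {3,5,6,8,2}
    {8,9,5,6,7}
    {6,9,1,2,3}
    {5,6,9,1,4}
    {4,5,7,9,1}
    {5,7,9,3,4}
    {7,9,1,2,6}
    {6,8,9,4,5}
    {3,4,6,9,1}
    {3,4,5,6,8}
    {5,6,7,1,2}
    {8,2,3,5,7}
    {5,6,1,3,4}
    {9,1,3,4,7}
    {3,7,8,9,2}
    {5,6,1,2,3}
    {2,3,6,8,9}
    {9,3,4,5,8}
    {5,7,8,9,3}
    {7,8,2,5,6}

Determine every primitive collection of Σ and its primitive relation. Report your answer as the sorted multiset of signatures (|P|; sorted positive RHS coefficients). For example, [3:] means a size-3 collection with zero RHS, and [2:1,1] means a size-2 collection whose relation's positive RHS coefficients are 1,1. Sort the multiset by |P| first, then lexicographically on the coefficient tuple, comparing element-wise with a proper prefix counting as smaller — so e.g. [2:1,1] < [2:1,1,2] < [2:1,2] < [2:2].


The 8 primitive collections of Σ (r=9, n=5):

  {1,8}:  v_{1} + v_{8} = v_{6} — sig = [2:1]
  {2,4}:  v_{2} + v_{4} = v_{1} + v_{3} — sig = [2:1,1]
  {2,5,9}:  v_{2} + v_{5} + v_{9} = 0 — sig = [3:]
  {3,6,7}:  v_{3} + v_{6} + v_{7} = 0 — sig = [3:]
  {4,7,8}:  v_{4} + v_{7} + v_{8} = v_{5} + v_{9} — sig = [3:1,1]
  {4,6,7}:  v_{4} + v_{6} + v_{7} = v_{1} + v_{5} + v_{9} — sig = [3:1,1,1]
  {1,3,5,9}:  v_{1} + v_{3} + v_{5} + v_{9} = v_{4} — sig = [4:1]
  {3,5,6,9}:  v_{3} + v_{5} + v_{6} + v_{9} = v_{4} + v_{8} — sig = [4:1,1]

so the primitive-relation signature multiset is
[[2:1], [2:1,1], [3:], [3:], [3:1,1], [3:1,1,1], [4:1], [4:1,1]]


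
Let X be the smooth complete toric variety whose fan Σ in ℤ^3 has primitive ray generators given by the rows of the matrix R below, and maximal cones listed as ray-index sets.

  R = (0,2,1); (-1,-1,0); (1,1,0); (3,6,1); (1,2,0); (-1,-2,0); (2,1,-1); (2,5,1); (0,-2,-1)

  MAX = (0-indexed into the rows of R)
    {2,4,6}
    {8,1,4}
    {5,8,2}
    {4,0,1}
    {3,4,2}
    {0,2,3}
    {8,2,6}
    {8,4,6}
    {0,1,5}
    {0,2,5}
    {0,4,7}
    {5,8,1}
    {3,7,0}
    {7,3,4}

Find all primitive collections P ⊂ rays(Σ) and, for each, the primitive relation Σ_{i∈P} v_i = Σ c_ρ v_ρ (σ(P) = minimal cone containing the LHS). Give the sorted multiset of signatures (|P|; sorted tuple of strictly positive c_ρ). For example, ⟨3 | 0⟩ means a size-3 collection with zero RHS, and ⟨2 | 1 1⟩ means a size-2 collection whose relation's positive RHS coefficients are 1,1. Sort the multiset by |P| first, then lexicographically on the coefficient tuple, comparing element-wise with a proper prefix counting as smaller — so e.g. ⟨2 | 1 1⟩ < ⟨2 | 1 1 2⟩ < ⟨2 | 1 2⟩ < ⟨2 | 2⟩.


Σ has 18 primitive collections:

  P={0,8}:  v_{0} + v_{8} = 0  ⇒ sig = ⟨2 | 0⟩
  P={1,2}:  v_{1} + v_{2} = 0  ⇒ sig = ⟨2 | 0⟩
  P={4,5}:  v_{4} + v_{5} = 0  ⇒ sig = ⟨2 | 0⟩
  P={1,3}:  v_{1} + v_{3} = v_{7}  ⇒ sig = ⟨2 | 1⟩
  P={2,7}:  v_{2} + v_{7} = v_{3}  ⇒ sig = ⟨2 | 1⟩
  P={0,6}:  v_{0} + v_{6} = v_{2} + v_{4}  ⇒ sig = ⟨2 | 1 1⟩
  P={1,6}:  v_{1} + v_{6} = v_{4} + v_{8}  ⇒ sig = ⟨2 | 1 1⟩
  P={1,7}:  v_{1} + v_{7} = v_{0} + v_{4}  ⇒ sig = ⟨2 | 1 1⟩
  P={5,6}:  v_{5} + v_{6} = v_{2} + v_{8}  ⇒ sig = ⟨2 | 1 1⟩
  P={5,7}:  v_{5} + v_{7} = v_{0} + v_{2}  ⇒ sig = ⟨2 | 1 1⟩
  P={7,8}:  v_{7} + v_{8} = v_{2} + v_{4}  ⇒ sig = ⟨2 | 1 1⟩
  P={3,5}:  v_{3} + v_{5} = v_{0} + 2·v_{2}  ⇒ sig = ⟨2 | 1 2⟩
  P={3,8}:  v_{3} + v_{8} = 2·v_{2} + v_{4}  ⇒ sig = ⟨2 | 1 2⟩
  P={6,7}:  v_{6} + v_{7} = 2·v_{2} + 2·v_{4}  ⇒ sig = ⟨2 | 2 2⟩
  P={3,6}:  v_{3} + v_{6} = 3·v_{2} + 2·v_{4}  ⇒ sig = ⟨2 | 2 3⟩
  P={0,2,4}:  v_{0} + v_{2} + v_{4} = v_{7}  ⇒ sig = ⟨3 | 1⟩
  P={2,4,8}:  v_{2} + v_{4} + v_{8} = v_{6}  ⇒ sig = ⟨3 | 1⟩
  P={0,3,4}:  v_{0} + v_{3} + v_{4} = 2·v_{7}  ⇒ sig = ⟨3 | 2⟩

Signatures (|P|; sorted positive RHS coefficients), sorted:
[⟨2 | 0⟩, ⟨2 | 0⟩, ⟨2 | 0⟩, ⟨2 | 1⟩, ⟨2 | 1⟩, ⟨2 | 1 1⟩, ⟨2 | 1 1⟩, ⟨2 | 1 1⟩, ⟨2 | 1 1⟩, ⟨2 | 1 1⟩, ⟨2 | 1 1⟩, ⟨2 | 1 2⟩, ⟨2 | 1 2⟩, ⟨2 | 2 2⟩, ⟨2 | 2 3⟩, ⟨3 | 1⟩, ⟨3 | 1⟩, ⟨3 | 2⟩]


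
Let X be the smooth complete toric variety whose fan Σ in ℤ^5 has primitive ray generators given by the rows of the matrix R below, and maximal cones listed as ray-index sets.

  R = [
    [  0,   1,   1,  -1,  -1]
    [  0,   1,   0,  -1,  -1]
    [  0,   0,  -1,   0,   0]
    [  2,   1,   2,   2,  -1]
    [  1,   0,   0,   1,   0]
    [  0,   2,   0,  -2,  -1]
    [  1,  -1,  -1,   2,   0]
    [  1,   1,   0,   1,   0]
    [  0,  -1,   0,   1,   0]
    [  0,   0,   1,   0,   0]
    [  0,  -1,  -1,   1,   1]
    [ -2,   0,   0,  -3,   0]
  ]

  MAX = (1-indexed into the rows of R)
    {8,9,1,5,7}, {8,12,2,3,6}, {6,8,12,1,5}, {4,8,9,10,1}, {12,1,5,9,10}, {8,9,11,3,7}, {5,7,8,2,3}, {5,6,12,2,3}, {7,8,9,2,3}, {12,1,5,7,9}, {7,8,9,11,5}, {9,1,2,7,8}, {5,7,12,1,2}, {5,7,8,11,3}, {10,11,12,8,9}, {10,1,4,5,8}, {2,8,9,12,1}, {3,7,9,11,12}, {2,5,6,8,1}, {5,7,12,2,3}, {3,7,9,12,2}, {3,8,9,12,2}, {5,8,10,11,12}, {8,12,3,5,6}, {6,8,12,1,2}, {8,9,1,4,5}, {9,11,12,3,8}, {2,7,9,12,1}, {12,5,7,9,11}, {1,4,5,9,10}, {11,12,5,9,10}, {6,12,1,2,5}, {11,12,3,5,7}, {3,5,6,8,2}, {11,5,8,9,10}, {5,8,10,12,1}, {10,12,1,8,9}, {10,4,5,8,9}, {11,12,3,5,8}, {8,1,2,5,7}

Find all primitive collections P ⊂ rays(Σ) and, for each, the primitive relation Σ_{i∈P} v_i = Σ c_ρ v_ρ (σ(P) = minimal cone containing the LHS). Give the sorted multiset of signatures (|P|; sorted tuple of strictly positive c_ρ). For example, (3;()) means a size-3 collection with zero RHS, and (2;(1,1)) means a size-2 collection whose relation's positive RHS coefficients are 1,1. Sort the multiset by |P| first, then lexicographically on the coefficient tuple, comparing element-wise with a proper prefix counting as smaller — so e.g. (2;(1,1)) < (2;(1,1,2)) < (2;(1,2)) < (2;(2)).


Primitive collections (22):

  P = {1,11}:  v_{1} + v_{11} = 0  →  sig = (2;())
  P = {3,10}:  v_{3} + v_{10} = 0  →  sig = (2;())
  P = {1,3}:  v_{1} + v_{3} = v_{2}  →  sig = (2;(1))
  P = {2,10}:  v_{2} + v_{10} = v_{1}  →  sig = (2;(1))
  P = {2,11}:  v_{2} + v_{11} = v_{3}  →  sig = (2;(1))
  P = {6,9}:  v_{6} + v_{9} = v_{2}  →  sig = (2;(1))
  P = {4,12}:  v_{4} + v_{12} = v_{1} + v_{10}  →  sig = (2;(1,1))
  P = {7,10}:  v_{7} + v_{10} = v_{5} + v_{9}  →  sig = (2;(1,1))
  P = {6,7}:  v_{6} + v_{7} = v_{2} + v_{3} + v_{5}  →  sig = (2;(1,1,1))
  P = {3,4}:  v_{3} + v_{4} = v_{1} + v_{5} + v_{8} + v_{9}  →  sig = (2;(1,1,1,1))
  P = {4,11}:  v_{4} + v_{11} = v_{5} + v_{8} + v_{9} + v_{10}  →  sig = (2;(1,1,1,1))
  P = {6,10}:  v_{6} + v_{10} = v_{1} + v_{5} + v_{8} + v_{12}  →  sig = (2;(1,1,1,1))
  P = {6,11}:  v_{6} + v_{11} = v_{3} + v_{5} + v_{8} + v_{12}  →  sig = (2;(1,1,1,1))
  P = {2,4}:  v_{2} + v_{4} = 2·v_{1} + v_{5} + v_{8} + v_{9}  →  sig = (2;(1,1,1,2))
  P = {4,6}:  v_{4} + v_{6} = 2·v_{1} + v_{5} + v_{8}  →  sig = (2;(1,1,2))
  P = {4,7}:  v_{4} + v_{7} = v_{1} + 2·v_{5} + v_{8} + 2·v_{9}  →  sig = (2;(1,1,2,2))
  P = {3,5,9}:  v_{3} + v_{5} + v_{9} = v_{7}  →  sig = (3;(1))
  P = {7,8,12}:  v_{7} + v_{8} + v_{12} = v_{3}  →  sig = (3;(1))
  P = {2,5,9}:  v_{2} + v_{5} + v_{9} = v_{1} + v_{7}  →  sig = (3;(1,1))
  P = {5,8,9,12}:  v_{5} + v_{8} + v_{9} + v_{12} = 0  →  sig = (4;())
  P = {2,5,8,12}:  v_{2} + v_{5} + v_{8} + v_{12} = v_{6}  →  sig = (4;(1))
  P = {1,5,8,9,10}:  v_{1} + v_{5} + v_{8} + v_{9} + v_{10} = v_{4}  →  sig = (5;(1))

Sorted signature multiset PRS(X):
    (2;())
    (2;())
    (2;(1))
    (2;(1))
    (2;(1))
    (2;(1))
    (2;(1,1))
    (2;(1,1))
    (2;(1,1,1))
    (2;(1,1,1,1))
    (2;(1,1,1,1))
    (2;(1,1,1,1))
    (2;(1,1,1,1))
    (2;(1,1,1,2))
    (2;(1,1,2))
    (2;(1,1,2,2))
    (3;(1))
    (3;(1))
    (3;(1,1))
    (4;())
    (4;(1))
    (5;(1))


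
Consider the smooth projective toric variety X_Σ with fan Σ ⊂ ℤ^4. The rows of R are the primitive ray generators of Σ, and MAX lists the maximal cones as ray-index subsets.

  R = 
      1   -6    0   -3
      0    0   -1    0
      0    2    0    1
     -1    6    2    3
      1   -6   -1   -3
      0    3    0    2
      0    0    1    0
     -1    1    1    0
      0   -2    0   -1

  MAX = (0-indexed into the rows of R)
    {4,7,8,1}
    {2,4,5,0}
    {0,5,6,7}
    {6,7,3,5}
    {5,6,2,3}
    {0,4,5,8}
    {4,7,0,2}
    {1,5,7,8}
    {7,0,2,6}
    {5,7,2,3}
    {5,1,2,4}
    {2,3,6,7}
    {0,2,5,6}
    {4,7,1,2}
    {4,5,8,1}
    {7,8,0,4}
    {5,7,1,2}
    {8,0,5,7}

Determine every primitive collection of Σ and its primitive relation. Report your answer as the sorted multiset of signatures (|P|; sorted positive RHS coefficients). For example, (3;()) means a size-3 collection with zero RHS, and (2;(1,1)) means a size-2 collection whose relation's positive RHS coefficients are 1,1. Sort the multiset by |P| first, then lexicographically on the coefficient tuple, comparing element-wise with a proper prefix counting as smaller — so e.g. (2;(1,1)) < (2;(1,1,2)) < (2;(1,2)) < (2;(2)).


The 12 primitive collections of Σ (r=9, n=4):

  P = {1,6}:  v_{1} + v_{6} = 0 ; sig = (2;())
  P = {2,8}:  v_{2} + v_{8} = 0 ; sig = (2;())
  P = {0,1}:  v_{0} + v_{1} = v_{4} ; sig = (2;(1))
  P = {3,4}:  v_{3} + v_{4} = v_{6} ; sig = (2;(1))
  P = {4,6}:  v_{4} + v_{6} = v_{0} ; sig = (2;(1))
  P = {1,3}:  v_{1} + v_{3} = v_{2} + v_{5} + v_{7} ; sig = (2;(1,1,1))
  P = {3,8}:  v_{3} + v_{8} = v_{5} + v_{6} + v_{7} ; sig = (2;(1,1,1))
  P = {6,8}:  v_{6} + v_{8} = v_{0} + v_{5} + v_{7} ; sig = (2;(1,1,1))
  P = {0,3}:  v_{0} + v_{3} = 2·v_{6} ; sig = (2;(2))
  P = {4,5,7}:  v_{4} + v_{5} + v_{7} = v_{8} ; sig = (3;(1))
  P = {0,2,5,7}:  v_{0} + v_{2} + v_{5} + v_{7} = v_{6} ; sig = (4;(1))
  P = {2,5,6,7}:  v_{2} + v_{5} + v_{6} + v_{7} = v_{3} ; sig = (4;(1))

so the primitive-relation signature multiset is
    (2;())
    (2;())
    (2;(1))
    (2;(1))
    (2;(1))
    (2;(1,1,1))
    (2;(1,1,1))
    (2;(1,1,1))
    (2;(2))
    (3;(1))
    (4;(1))
    (4;(1))


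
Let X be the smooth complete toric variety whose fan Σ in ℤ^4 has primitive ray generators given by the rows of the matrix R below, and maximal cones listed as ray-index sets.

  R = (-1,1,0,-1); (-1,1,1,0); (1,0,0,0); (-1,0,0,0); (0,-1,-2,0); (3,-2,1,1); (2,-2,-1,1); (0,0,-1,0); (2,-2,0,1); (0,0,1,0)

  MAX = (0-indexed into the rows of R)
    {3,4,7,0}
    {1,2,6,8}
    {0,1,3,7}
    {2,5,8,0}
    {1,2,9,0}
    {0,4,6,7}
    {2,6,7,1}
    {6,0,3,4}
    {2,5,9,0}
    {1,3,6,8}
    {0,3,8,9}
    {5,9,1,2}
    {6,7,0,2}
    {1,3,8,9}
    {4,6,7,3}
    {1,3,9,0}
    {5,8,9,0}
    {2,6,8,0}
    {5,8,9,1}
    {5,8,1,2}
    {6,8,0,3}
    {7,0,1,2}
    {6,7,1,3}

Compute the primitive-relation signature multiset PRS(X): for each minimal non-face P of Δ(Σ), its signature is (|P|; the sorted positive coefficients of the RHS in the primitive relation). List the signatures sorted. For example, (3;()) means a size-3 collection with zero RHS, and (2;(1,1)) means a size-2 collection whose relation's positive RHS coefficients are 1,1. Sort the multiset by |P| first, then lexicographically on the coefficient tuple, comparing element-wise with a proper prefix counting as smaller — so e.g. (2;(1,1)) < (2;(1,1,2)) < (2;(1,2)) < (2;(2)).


The 17 primitive collections of Σ (r=10, n=4):

  P={2,3}:  v_{2} + v_{3} = 0  so sig = (2;())
  P={7,9}:  v_{7} + v_{9} = 0  so sig = (2;())
  P={6,9}:  v_{6} + v_{9} = v_{8}  so sig = (2;(1))
  P={7,8}:  v_{7} + v_{8} = v_{6}  so sig = (2;(1))
  P={1,4}:  v_{1} + v_{4} = v_{3} + v_{7}  so sig = (2;(1,1))
  P={3,5}:  v_{3} + v_{5} = v_{8} + v_{9}  so sig = (2;(1,1))
  P={5,7}:  v_{5} + v_{7} = v_{2} + v_{8}  so sig = (2;(1,1))
  P={2,4}:  v_{2} + v_{4} = v_{0} + v_{6} + v_{7}  so sig = (2;(1,1,1))
  P={4,5}:  v_{4} + v_{5} = v_{0} + v_{6} + v_{8}  so sig = (2;(1,1,1))
  P={4,9}:  v_{4} + v_{9} = v_{0} + v_{3} + v_{6}  so sig = (2;(1,1,1))
  P={4,8}:  v_{4} + v_{8} = v_{0} + v_{3} + 2·v_{6}  so sig = (2;(1,1,2))
  P={5,6}:  v_{5} + v_{6} = v_{2} + 2·v_{8}  so sig = (2;(1,2))
  P={0,1,6}:  v_{0} + v_{1} + v_{6} = 0  so sig = (3;())
  P={0,1,8}:  v_{0} + v_{1} + v_{8} = v_{9}  so sig = (3;(1))
  P={2,8,9}:  v_{2} + v_{8} + v_{9} = v_{5}  so sig = (3;(1))
  P={0,1,5}:  v_{0} + v_{1} + v_{5} = v_{2} + 2·v_{9}  so sig = (3;(1,2))
  P={0,3,6,7}:  v_{0} + v_{3} + v_{6} + v_{7} = v_{4}  so sig = (4;(1))

Sorted signature multiset PRS(X):
{ (2;()) ×2,  (2;(1)) ×2,  (2;(1,1)) ×3,  (2;(1,1,1)) ×3,  (2;(1,1,2)),  (2;(1,2)),  (3;()),  (3;(1)) ×2,  (3;(1,2)),  (4;(1)) }


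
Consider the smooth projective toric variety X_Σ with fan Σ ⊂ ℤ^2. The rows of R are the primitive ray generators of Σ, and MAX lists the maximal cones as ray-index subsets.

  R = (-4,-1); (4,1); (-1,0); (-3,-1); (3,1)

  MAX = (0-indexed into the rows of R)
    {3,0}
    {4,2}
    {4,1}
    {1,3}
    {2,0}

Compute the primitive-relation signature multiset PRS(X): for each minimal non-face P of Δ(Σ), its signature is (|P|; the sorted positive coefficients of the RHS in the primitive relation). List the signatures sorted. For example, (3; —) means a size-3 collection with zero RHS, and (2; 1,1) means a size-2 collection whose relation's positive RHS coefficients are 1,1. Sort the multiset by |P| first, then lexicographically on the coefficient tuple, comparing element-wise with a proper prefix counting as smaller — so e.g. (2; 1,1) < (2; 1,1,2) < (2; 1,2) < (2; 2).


The 5 primitive collections of Σ (r=5, n=2):

  P = {0,1}:  v_{0} + v_{1} = 0  ⇒ sig = (2; —)
  P = {3,4}:  v_{3} + v_{4} = 0  ⇒ sig = (2; —)
  P = {0,4}:  v_{0} + v_{4} = v_{2}  ⇒ sig = (2; 1)
  P = {1,2}:  v_{1} + v_{2} = v_{4}  ⇒ sig = (2; 1)
  P = {2,3}:  v_{2} + v_{3} = v_{0}  ⇒ sig = (2; 1)

Signatures (|P|; sorted positive RHS coefficients), sorted:
[(2; —), (2; —), (2; 1), (2; 1), (2; 1)]


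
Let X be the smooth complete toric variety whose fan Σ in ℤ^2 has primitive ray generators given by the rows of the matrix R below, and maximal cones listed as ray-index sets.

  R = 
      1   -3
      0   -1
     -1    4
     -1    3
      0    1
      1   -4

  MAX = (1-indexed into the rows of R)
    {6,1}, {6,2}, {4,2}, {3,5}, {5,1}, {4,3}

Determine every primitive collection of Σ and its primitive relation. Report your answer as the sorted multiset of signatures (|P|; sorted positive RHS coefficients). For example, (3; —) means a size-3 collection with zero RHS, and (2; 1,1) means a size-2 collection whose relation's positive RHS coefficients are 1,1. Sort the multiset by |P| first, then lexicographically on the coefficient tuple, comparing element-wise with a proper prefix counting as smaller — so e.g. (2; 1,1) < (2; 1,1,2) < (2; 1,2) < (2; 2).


The 9 primitive collections of Σ (r=6, n=2):

  P={1,4}:  v_{1} + v_{4} = 0  ⇒ sig = (2; —)
  P={2,5}:  v_{2} + v_{5} = 0  ⇒ sig = (2; —)
  P={3,6}:  v_{3} + v_{6} = 0  ⇒ sig = (2; —)
  P={1,2}:  v_{1} + v_{2} = v_{6}  ⇒ sig = (2; 1)
  P={1,3}:  v_{1} + v_{3} = v_{5}  ⇒ sig = (2; 1)
  P={2,3}:  v_{2} + v_{3} = v_{4}  ⇒ sig = (2; 1)
  P={4,5}:  v_{4} + v_{5} = v_{3}  ⇒ sig = (2; 1)
  P={4,6}:  v_{4} + v_{6} = v_{2}  ⇒ sig = (2; 1)
  P={5,6}:  v_{5} + v_{6} = v_{1}  ⇒ sig = (2; 1)

Hence PRS(X_Σ) =
[(2; —), (2; —), (2; —), (2; 1), (2; 1), (2; 1), (2; 1), (2; 1), (2; 1)]


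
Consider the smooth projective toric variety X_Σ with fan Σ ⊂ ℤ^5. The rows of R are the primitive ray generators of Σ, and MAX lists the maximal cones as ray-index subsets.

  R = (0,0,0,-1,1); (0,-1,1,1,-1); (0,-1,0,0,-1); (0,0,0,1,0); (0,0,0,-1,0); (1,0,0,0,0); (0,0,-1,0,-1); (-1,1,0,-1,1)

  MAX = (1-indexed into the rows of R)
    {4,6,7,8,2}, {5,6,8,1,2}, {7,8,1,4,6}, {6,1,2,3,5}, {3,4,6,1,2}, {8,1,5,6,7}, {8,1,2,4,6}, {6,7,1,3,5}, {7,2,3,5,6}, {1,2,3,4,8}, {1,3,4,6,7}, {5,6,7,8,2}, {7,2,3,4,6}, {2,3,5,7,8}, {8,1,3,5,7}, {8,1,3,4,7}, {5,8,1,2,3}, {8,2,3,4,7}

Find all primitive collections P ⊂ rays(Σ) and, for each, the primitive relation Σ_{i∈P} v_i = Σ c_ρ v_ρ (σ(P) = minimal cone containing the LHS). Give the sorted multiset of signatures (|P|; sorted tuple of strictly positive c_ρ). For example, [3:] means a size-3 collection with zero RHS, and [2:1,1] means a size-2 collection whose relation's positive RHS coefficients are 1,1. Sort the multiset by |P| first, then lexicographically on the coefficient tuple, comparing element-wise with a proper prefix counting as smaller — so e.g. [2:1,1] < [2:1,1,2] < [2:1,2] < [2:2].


The 3 primitive collections of Σ (r=8, n=5):

  {4,5}:  v_{4} + v_{5} = 0 — sig = [2:]
  {1,2,7}:  v_{1} + v_{2} + v_{7} = v_{3} — sig = [3:1]
  {3,6,8}:  v_{3} + v_{6} + v_{8} = v_{5} — sig = [3:1]

Sorted signature multiset PRS(X):
    [2:]
    [3:1]
    [3:1]


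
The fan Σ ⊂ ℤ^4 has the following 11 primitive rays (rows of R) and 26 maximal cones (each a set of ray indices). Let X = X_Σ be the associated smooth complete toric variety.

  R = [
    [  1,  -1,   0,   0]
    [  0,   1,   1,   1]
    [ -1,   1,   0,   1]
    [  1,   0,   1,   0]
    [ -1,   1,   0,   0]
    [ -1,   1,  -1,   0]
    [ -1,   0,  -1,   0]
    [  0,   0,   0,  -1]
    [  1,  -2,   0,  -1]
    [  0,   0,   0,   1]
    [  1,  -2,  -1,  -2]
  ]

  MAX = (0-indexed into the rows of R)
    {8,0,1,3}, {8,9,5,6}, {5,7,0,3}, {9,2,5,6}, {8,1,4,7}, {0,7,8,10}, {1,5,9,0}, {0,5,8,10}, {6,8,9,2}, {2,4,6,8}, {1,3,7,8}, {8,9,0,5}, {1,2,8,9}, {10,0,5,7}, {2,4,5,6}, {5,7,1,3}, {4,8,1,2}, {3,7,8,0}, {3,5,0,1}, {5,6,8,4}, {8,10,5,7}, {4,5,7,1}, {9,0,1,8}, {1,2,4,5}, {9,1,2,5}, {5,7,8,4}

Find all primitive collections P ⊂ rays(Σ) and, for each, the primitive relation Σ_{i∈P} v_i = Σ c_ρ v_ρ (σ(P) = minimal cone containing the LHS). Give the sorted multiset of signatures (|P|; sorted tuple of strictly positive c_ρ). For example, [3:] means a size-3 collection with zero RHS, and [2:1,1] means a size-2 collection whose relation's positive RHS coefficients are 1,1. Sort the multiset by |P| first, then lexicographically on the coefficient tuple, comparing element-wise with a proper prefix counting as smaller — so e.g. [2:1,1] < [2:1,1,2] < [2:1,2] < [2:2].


23 minimal non-faces of Δ(Σ) (on 11 rays):

  • {0,4}:  v_{0} + v_{4} = 0  →  sig = [2:]
  • {3,6}:  v_{3} + v_{6} = 0  →  sig = [2:]
  • {7,9}:  v_{7} + v_{9} = 0  →  sig = [2:]
  • {0,2}:  v_{0} + v_{2} = v_{9}  →  sig = [2:1]
  • {1,6}:  v_{1} + v_{6} = v_{2}  →  sig = [2:1]
  • {2,3}:  v_{2} + v_{3} = v_{1}  →  sig = [2:1]
  • {2,7}:  v_{2} + v_{7} = v_{4}  →  sig = [2:1]
  • {4,9}:  v_{4} + v_{9} = v_{2}  →  sig = [2:1]
  • {1,10}:  v_{1} + v_{10} = v_{0} + v_{7}  →  sig = [2:1,1]
  • {2,10}:  v_{2} + v_{10} = v_{5} + v_{8}  →  sig = [2:1,1]
  • {3,4}:  v_{3} + v_{4} = v_{1} + v_{7}  →  sig = [2:1,1]
  • {3,9}:  v_{3} + v_{9} = v_{0} + v_{1}  →  sig = [2:1,1]
  • {0,6}:  v_{0} + v_{6} = v_{5} + v_{8} + v_{9}  →  sig = [2:1,1,1]
  • {4,10}:  v_{4} + v_{10} = v_{5} + v_{7} + v_{8}  →  sig = [2:1,1,1]
  • {6,7}:  v_{6} + v_{7} = v_{4} + v_{5} + v_{8}  →  sig = [2:1,1,1]
  • {9,10}:  v_{9} + v_{10} = v_{0} + v_{5} + v_{8}  →  sig = [2:1,1,1]
  • {3,10}:  v_{3} + v_{10} = 2·v_{0} + 2·v_{7}  →  sig = [2:2,2]
  • {6,10}:  v_{6} + v_{10} = 2·v_{5} + 2·v_{8}  →  sig = [2:2,2]
  • {1,5,8}:  v_{1} + v_{5} + v_{8} = 0  →  sig = [3:]
  • {0,1,7}:  v_{0} + v_{1} + v_{7} = v_{3}  →  sig = [3:1]
  • {2,5,8}:  v_{2} + v_{5} + v_{8} = v_{6}  →  sig = [3:1]
  • {3,5,8}:  v_{3} + v_{5} + v_{8} = v_{0} + v_{7}  →  sig = [3:1,1]
  • {0,5,7,8}:  v_{0} + v_{5} + v_{7} + v_{8} = v_{10}  →  sig = [4:1]

Hence PRS(X_Σ) =
    |P|=2: 18 collections, coeffs (), (), (), (1), (1), (1), (1), (1), (1,1), (1,1), (1,1), (1,1), (1,1,1), (1,1,1), (1,1,1), (1,1,1), (2,2), (2,2)
    |P|=3: 4 collections, coeffs (), (1), (1), (1,1)
    |P|=4: 1 collection, coeffs (1)


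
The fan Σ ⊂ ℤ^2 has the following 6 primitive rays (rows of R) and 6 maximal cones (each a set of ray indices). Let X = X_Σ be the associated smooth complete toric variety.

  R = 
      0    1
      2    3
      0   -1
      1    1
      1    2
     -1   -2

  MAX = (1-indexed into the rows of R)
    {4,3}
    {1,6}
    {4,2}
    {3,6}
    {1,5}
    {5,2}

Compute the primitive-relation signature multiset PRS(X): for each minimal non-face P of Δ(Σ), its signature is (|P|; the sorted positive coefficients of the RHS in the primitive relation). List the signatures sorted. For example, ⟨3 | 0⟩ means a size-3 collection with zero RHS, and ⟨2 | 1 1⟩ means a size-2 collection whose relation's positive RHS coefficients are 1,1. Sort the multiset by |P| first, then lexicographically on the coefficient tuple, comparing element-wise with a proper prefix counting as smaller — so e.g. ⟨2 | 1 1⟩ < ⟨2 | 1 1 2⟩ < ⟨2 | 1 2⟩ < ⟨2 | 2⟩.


Primitive collections (9):

  • {1,3}:  v_{1} + v_{3} = 0 — sig = ⟨2 | 0⟩
  • {5,6}:  v_{5} + v_{6} = 0 — sig = ⟨2 | 0⟩
  • {1,4}:  v_{1} + v_{4} = v_{5} — sig = ⟨2 | 1⟩
  • {2,6}:  v_{2} + v_{6} = v_{4} — sig = ⟨2 | 1⟩
  • {3,5}:  v_{3} + v_{5} = v_{4} — sig = ⟨2 | 1⟩
  • {4,5}:  v_{4} + v_{5} = v_{2} — sig = ⟨2 | 1⟩
  • {4,6}:  v_{4} + v_{6} = v_{3} — sig = ⟨2 | 1⟩
  • {1,2}:  v_{1} + v_{2} = 2·v_{5} — sig = ⟨2 | 2⟩
  • {2,3}:  v_{2} + v_{3} = 2·v_{4} — sig = ⟨2 | 2⟩

Hence PRS(X_Σ) =
    |P|=2: 9 collections, coeffs (), (), (1), (1), (1), (1), (1), (2), (2)


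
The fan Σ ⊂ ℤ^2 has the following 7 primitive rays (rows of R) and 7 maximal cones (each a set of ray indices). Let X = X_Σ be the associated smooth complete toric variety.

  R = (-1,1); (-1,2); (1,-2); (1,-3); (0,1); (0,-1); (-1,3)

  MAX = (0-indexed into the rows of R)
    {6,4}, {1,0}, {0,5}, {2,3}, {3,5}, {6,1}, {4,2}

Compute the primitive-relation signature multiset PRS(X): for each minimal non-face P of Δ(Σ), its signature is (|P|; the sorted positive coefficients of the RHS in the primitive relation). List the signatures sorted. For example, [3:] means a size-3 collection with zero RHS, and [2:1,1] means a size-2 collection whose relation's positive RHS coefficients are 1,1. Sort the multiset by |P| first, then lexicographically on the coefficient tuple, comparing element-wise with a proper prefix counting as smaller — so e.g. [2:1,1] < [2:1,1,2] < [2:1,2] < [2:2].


The 14 primitive collections of Σ (r=7, n=2):

  P = {1,2}:  v_{1} + v_{2} = 0  ⇒ sig = [2:]
  P = {3,6}:  v_{3} + v_{6} = 0  ⇒ sig = [2:]
  P = {4,5}:  v_{4} + v_{5} = 0  ⇒ sig = [2:]
  P = {0,2}:  v_{0} + v_{2} = v_{5}  ⇒ sig = [2:1]
  P = {0,4}:  v_{0} + v_{4} = v_{1}  ⇒ sig = [2:1]
  P = {1,3}:  v_{1} + v_{3} = v_{5}  ⇒ sig = [2:1]
  P = {1,4}:  v_{1} + v_{4} = v_{6}  ⇒ sig = [2:1]
  P = {1,5}:  v_{1} + v_{5} = v_{0}  ⇒ sig = [2:1]
  P = {2,5}:  v_{2} + v_{5} = v_{3}  ⇒ sig = [2:1]
  P = {2,6}:  v_{2} + v_{6} = v_{4}  ⇒ sig = [2:1]
  P = {3,4}:  v_{3} + v_{4} = v_{2}  ⇒ sig = [2:1]
  P = {5,6}:  v_{5} + v_{6} = v_{1}  ⇒ sig = [2:1]
  P = {0,3}:  v_{0} + v_{3} = 2·v_{5}  ⇒ sig = [2:2]
  P = {0,6}:  v_{0} + v_{6} = 2·v_{1}  ⇒ sig = [2:2]

Signatures (|P|; sorted positive RHS coefficients), sorted:
    |P|=2: 14 collections, coeffs (), (), (), (1), (1), (1), (1), (1), (1), (1), (1), (1), (2), (2)


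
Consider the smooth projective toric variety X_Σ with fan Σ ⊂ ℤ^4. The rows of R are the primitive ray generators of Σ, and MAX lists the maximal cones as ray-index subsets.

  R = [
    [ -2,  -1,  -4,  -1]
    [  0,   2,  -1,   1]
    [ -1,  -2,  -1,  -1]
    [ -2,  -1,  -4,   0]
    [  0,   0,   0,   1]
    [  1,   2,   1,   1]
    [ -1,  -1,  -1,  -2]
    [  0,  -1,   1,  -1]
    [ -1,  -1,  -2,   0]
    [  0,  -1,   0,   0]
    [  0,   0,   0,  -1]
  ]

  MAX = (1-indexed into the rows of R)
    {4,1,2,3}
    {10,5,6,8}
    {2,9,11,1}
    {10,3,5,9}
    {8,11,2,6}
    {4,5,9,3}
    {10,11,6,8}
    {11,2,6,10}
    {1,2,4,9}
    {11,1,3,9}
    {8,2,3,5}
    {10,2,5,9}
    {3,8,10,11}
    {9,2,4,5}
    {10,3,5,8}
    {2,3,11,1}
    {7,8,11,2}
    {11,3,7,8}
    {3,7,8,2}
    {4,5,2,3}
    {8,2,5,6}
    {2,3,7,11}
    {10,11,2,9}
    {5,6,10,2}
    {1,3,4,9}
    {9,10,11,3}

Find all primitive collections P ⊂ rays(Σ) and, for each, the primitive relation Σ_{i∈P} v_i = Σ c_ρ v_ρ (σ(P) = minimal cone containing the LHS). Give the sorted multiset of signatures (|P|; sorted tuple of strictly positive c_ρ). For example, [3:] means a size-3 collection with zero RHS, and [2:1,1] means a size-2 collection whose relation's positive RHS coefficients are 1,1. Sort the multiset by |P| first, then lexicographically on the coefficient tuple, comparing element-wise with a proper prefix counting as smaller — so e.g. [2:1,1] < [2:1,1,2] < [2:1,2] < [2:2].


Minimal non-faces — 22 found among 11 rays, 26 max cones:

  {3,6}:  v_{3} + v_{6} = 0  so sig = [2:]
  {5,11}:  v_{5} + v_{11} = 0  so sig = [2:]
  {1,5}:  v_{1} + v_{5} = v_{4}  so sig = [2:1]
  {4,11}:  v_{4} + v_{11} = v_{1}  so sig = [2:1]
  {8,9}:  v_{8} + v_{9} = v_{3}  so sig = [2:1]
  {4,6}:  v_{4} + v_{6} = v_{2} + v_{9}  so sig = [2:1,1]
  {6,9}:  v_{6} + v_{9} = v_{2} + v_{10}  so sig = [2:1,1]
  {7,10}:  v_{7} + v_{10} = v_{3} + v_{11}  so sig = [2:1,1]
  {1,6}:  v_{1} + v_{6} = v_{2} + v_{9} + v_{11}  so sig = [2:1,1,1]
  {5,7}:  v_{5} + v_{7} = v_{2} + v_{3} + v_{8}  so sig = [2:1,1,1]
  {6,7}:  v_{6} + v_{7} = v_{2} + v_{8} + v_{11}  so sig = [2:1,1,1]
  {1,8}:  v_{1} + v_{8} = v_{2} + 2·v_{3} + v_{11}  so sig = [2:1,1,2]
  {7,9}:  v_{7} + v_{9} = v_{2} + 2·v_{3} + v_{11}  so sig = [2:1,1,2]
  {1,10}:  v_{1} + v_{10} = 2·v_{9} + v_{11}  so sig = [2:1,2]
  {4,8}:  v_{4} + v_{8} = v_{2} + 2·v_{3}  so sig = [2:1,2]
  {4,7}:  v_{4} + v_{7} = 2·v_{2} + 3·v_{3} + v_{11}  so sig = [2:1,2,3]
  {4,10}:  v_{4} + v_{10} = 2·v_{9}  so sig = [2:2]
  {1,7}:  v_{1} + v_{7} = 2·v_{2} + 3·v_{3} + 2·v_{11}  so sig = [2:2,2,3]
  {2,8,10}:  v_{2} + v_{8} + v_{10} = 0  so sig = [3:]
  {2,3,9}:  v_{2} + v_{3} + v_{9} = v_{4}  so sig = [3:1]
  {2,3,10}:  v_{2} + v_{3} + v_{10} = v_{9}  so sig = [3:1]
  {2,3,8,11}:  v_{2} + v_{3} + v_{8} + v_{11} = v_{7}  so sig = [4:1]

Hence PRS(X_Σ) =
{ [2:] ×2,  [2:1] ×3,  [2:1,1] ×3,  [2:1,1,1] ×3,  [2:1,1,2] ×2,  [2:1,2] ×2,  [2:1,2,3],  [2:2],  [2:2,2,3],  [3:],  [3:1] ×2,  [4:1] }


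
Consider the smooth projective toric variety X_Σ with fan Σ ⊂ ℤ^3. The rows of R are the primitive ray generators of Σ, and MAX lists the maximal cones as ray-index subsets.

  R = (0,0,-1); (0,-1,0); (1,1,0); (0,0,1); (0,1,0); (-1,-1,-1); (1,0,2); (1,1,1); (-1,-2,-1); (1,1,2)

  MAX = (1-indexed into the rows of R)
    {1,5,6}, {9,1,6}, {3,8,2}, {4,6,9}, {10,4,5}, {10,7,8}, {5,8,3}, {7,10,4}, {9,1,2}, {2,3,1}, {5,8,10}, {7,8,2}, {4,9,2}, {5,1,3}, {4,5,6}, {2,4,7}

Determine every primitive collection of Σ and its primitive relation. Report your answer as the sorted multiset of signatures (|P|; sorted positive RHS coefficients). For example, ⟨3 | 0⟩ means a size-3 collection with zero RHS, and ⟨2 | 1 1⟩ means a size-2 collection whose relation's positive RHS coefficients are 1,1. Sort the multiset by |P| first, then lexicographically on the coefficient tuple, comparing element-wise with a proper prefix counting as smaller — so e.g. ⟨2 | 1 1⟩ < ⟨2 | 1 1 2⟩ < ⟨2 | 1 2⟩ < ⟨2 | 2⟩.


The 21 primitive collections of Σ (r=10, n=3):

  {1,4}:  v_{1} + v_{4} = 0  ⇒ sig = ⟨2 | 0⟩
  {2,5}:  v_{2} + v_{5} = 0  ⇒ sig = ⟨2 | 0⟩
  {6,8}:  v_{6} + v_{8} = 0  ⇒ sig = ⟨2 | 0⟩
  {1,8}:  v_{1} + v_{8} = v_{3}  ⇒ sig = ⟨2 | 1⟩
  {1,10}:  v_{1} + v_{10} = v_{8}  ⇒ sig = ⟨2 | 1⟩
  {2,6}:  v_{2} + v_{6} = v_{9}  ⇒ sig = ⟨2 | 1⟩
  {2,10}:  v_{2} + v_{10} = v_{7}  ⇒ sig = ⟨2 | 1⟩
  {3,4}:  v_{3} + v_{4} = v_{8}  ⇒ sig = ⟨2 | 1⟩
  {3,6}:  v_{3} + v_{6} = v_{1}  ⇒ sig = ⟨2 | 1⟩
  {4,8}:  v_{4} + v_{8} = v_{10}  ⇒ sig = ⟨2 | 1⟩
  {5,7}:  v_{5} + v_{7} = v_{10}  ⇒ sig = ⟨2 | 1⟩
  {5,9}:  v_{5} + v_{9} = v_{6}  ⇒ sig = ⟨2 | 1⟩
  {6,10}:  v_{6} + v_{10} = v_{4}  ⇒ sig = ⟨2 | 1⟩
  {8,9}:  v_{8} + v_{9} = v_{2}  ⇒ sig = ⟨2 | 1⟩
  {1,7}:  v_{1} + v_{7} = v_{2} + v_{8}  ⇒ sig = ⟨2 | 1 1⟩
  {3,9}:  v_{3} + v_{9} = v_{1} + v_{2}  ⇒ sig = ⟨2 | 1 1⟩
  {6,7}:  v_{6} + v_{7} = v_{2} + v_{4}  ⇒ sig = ⟨2 | 1 1⟩
  {9,10}:  v_{9} + v_{10} = v_{2} + v_{4}  ⇒ sig = ⟨2 | 1 1⟩
  {3,7}:  v_{3} + v_{7} = v_{2} + 2·v_{8}  ⇒ sig = ⟨2 | 1 2⟩
  {7,9}:  v_{7} + v_{9} = 2·v_{2} + v_{4}  ⇒ sig = ⟨2 | 1 2⟩
  {3,10}:  v_{3} + v_{10} = 2·v_{8}  ⇒ sig = ⟨2 | 2⟩

Hence PRS(X_Σ) =
[⟨2 | 0⟩, ⟨2 | 0⟩, ⟨2 | 0⟩, ⟨2 | 1⟩, ⟨2 | 1⟩, ⟨2 | 1⟩, ⟨2 | 1⟩, ⟨2 | 1⟩, ⟨2 | 1⟩, ⟨2 | 1⟩, ⟨2 | 1⟩, ⟨2 | 1⟩, ⟨2 | 1⟩, ⟨2 | 1⟩, ⟨2 | 1 1⟩, ⟨2 | 1 1⟩, ⟨2 | 1 1⟩, ⟨2 | 1 1⟩, ⟨2 | 1 2⟩, ⟨2 | 1 2⟩, ⟨2 | 2⟩]


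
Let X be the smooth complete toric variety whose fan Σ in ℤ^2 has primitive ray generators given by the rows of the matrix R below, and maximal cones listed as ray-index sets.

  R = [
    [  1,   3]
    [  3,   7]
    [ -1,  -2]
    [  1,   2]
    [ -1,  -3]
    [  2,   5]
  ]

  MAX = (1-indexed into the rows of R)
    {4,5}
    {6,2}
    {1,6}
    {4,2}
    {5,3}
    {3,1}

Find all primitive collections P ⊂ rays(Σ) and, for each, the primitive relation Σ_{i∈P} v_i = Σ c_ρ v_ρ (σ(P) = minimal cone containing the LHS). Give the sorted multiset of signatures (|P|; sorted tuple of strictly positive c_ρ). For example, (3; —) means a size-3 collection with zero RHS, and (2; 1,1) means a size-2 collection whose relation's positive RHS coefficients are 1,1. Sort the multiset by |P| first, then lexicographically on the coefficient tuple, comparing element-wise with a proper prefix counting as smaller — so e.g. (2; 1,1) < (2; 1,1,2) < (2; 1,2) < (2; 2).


Σ has 9 primitive collections:

  P={1,5}:  v_{1} + v_{5} = 0 ; sig = (2; —)
  P={3,4}:  v_{3} + v_{4} = 0 ; sig = (2; —)
  P={1,4}:  v_{1} + v_{4} = v_{6} ; sig = (2; 1)
  P={2,3}:  v_{2} + v_{3} = v_{6} ; sig = (2; 1)
  P={3,6}:  v_{3} + v_{6} = v_{1} ; sig = (2; 1)
  P={4,6}:  v_{4} + v_{6} = v_{2} ; sig = (2; 1)
  P={5,6}:  v_{5} + v_{6} = v_{4} ; sig = (2; 1)
  P={1,2}:  v_{1} + v_{2} = 2·v_{6} ; sig = (2; 2)
  P={2,5}:  v_{2} + v_{5} = 2·v_{4} ; sig = (2; 2)

Sorted signature multiset PRS(X):
{ (2; —) ×2,  (2; 1) ×5,  (2; 2) ×2 }


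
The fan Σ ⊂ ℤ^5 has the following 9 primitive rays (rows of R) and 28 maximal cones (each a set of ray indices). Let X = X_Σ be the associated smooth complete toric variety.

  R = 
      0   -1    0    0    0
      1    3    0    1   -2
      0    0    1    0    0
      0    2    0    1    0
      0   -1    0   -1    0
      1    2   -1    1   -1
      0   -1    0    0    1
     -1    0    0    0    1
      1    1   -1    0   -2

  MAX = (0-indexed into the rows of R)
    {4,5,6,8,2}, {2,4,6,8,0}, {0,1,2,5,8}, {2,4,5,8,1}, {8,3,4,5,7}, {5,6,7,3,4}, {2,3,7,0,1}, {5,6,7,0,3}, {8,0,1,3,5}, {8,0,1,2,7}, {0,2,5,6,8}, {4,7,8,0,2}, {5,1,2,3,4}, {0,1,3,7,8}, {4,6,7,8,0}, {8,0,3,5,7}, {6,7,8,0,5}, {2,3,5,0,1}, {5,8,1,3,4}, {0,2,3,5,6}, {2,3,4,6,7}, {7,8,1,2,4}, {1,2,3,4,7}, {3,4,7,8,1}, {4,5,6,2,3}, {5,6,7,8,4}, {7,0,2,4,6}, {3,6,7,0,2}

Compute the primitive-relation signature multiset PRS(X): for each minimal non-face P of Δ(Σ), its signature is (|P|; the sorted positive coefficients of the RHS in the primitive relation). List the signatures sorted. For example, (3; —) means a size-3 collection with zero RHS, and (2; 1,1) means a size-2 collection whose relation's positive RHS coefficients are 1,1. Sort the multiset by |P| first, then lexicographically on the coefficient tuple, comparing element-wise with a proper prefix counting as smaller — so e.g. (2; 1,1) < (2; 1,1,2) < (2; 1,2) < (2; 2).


9 collections generate NE(X_Σ); each relation:

  • {1,6}:  v_{1} + v_{6} = v_{2} + v_{5} — sig = (2; 1,1)
  • {0,3,4}:  v_{0} + v_{3} + v_{4} = 0 — sig = (3; —)
  • {2,3,8}:  v_{2} + v_{3} + v_{8} = v_{1} — sig = (3; 1)
  • {2,5,7}:  v_{2} + v_{5} + v_{7} = v_{3} — sig = (3; 1)
  • {3,6,8}:  v_{3} + v_{6} + v_{8} = v_{5} — sig = (3; 1)
  • {0,1,4}:  v_{0} + v_{1} + v_{4} = v_{2} + v_{8} — sig = (3; 1,1)
  • {0,4,5}:  v_{0} + v_{4} + v_{5} = v_{6} + v_{8} — sig = (3; 1,1)
  • {1,5,7}:  v_{1} + v_{5} + v_{7} = 2·v_{3} + v_{8} — sig = (3; 1,2)
  • {2,6,7,8}:  v_{2} + v_{6} + v_{7} + v_{8} = 0 — sig = (4; —)

Signatures (|P|; sorted positive RHS coefficients), sorted:
[(2; 1,1), (3; —), (3; 1), (3; 1), (3; 1), (3; 1,1), (3; 1,1), (3; 1,2), (4; —)]


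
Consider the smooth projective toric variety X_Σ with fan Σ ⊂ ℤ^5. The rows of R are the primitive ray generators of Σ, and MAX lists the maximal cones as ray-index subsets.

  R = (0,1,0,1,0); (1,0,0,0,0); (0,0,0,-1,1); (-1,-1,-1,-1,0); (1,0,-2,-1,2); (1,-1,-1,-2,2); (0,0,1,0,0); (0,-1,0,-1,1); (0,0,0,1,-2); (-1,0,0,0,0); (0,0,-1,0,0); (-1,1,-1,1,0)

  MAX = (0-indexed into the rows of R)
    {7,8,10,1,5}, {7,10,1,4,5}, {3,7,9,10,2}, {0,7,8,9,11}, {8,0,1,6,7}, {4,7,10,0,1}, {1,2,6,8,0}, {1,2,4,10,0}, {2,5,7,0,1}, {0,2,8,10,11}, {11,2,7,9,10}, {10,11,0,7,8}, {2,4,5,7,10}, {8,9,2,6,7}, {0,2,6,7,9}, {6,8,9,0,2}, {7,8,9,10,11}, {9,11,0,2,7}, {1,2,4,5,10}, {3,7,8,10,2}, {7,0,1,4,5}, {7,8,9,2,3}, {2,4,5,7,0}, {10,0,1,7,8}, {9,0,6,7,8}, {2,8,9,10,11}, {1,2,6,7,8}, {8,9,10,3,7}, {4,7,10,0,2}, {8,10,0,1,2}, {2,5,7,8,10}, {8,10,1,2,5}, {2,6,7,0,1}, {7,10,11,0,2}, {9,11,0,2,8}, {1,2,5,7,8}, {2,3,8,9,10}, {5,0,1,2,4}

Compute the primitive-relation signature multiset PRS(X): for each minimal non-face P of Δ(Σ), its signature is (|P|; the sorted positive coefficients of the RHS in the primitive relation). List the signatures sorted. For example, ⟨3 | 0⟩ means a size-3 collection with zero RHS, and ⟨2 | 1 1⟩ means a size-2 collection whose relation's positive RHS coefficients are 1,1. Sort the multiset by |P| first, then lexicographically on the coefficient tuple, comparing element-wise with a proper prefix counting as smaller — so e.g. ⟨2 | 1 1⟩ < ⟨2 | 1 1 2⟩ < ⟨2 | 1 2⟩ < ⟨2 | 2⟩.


Primitive collections (25):

  P = {1,9}:  v_{1} + v_{9} = 0  so sig = ⟨2 | 0⟩
  P = {6,10}:  v_{6} + v_{10} = 0  so sig = ⟨2 | 0⟩
  P = {0,3}:  v_{0} + v_{3} = v_{9} + v_{10}  so sig = ⟨2 | 1 1⟩
  P = {1,11}:  v_{1} + v_{11} = v_{0} + v_{10}  so sig = ⟨2 | 1 1⟩
  P = {4,6}:  v_{4} + v_{6} = v_{0} + v_{5}  so sig = ⟨2 | 1 1⟩
  P = {6,11}:  v_{6} + v_{11} = v_{0} + v_{9}  so sig = ⟨2 | 1 1⟩
  P = {5,6}:  v_{5} + v_{6} = v_{1} + v_{2} + v_{7}  so sig = ⟨2 | 1 1 1⟩
  P = {5,9}:  v_{5} + v_{9} = v_{2} + v_{7} + v_{10}  so sig = ⟨2 | 1 1 1⟩
  P = {1,3}:  v_{1} + v_{3} = v_{2} + v_{7} + v_{8} + v_{10}  so sig = ⟨2 | 1 1 1 1⟩
  P = {3,6}:  v_{3} + v_{6} = v_{2} + v_{7} + v_{8} + v_{9}  so sig = ⟨2 | 1 1 1 1⟩
  P = {4,9}:  v_{4} + v_{9} = v_{0} + v_{2} + v_{7} + 2·v_{10}  so sig = ⟨2 | 1 1 1 2⟩
  P = {5,11}:  v_{5} + v_{11} = v_{0} + v_{2} + v_{7} + 2·v_{10}  so sig = ⟨2 | 1 1 1 2⟩
  P = {4,11}:  v_{4} + v_{11} = 2·v_{0} + v_{2} + v_{7} + 3·v_{10}  so sig = ⟨2 | 1 1 2 3⟩
  P = {3,4}:  v_{3} + v_{4} = v_{2} + v_{7} + 3·v_{10}  so sig = ⟨2 | 1 1 3⟩
  P = {4,8}:  v_{4} + v_{8} = v_{1} + 2·v_{10}  so sig = ⟨2 | 1 2⟩
  P = {3,5}:  v_{3} + v_{5} = 2·v_{2} + 2·v_{7} + v_{8} + 2·v_{10}  so sig = ⟨2 | 1 2 2 2⟩
  P = {3,11}:  v_{3} + v_{11} = 2·v_{9} + 2·v_{10}  so sig = ⟨2 | 2 2⟩
  P = {0,5,10}:  v_{0} + v_{5} + v_{10} = v_{4}  so sig = ⟨3 | 1⟩
  P = {0,9,10}:  v_{0} + v_{9} + v_{10} = v_{11}  so sig = ⟨3 | 1⟩
  P = {0,5,8}:  v_{0} + v_{5} + v_{8} = v_{1} + v_{10}  so sig = ⟨3 | 1 1⟩
  P = {0,2,7,8}:  v_{0} + v_{2} + v_{7} + v_{8} = 0  so sig = ⟨4 | 0⟩
  P = {1,2,7,10}:  v_{1} + v_{2} + v_{7} + v_{10} = v_{5}  so sig = ⟨4 | 1⟩
  P = {2,7,8,11}:  v_{2} + v_{7} + v_{8} + v_{11} = v_{9} + v_{10}  so sig = ⟨4 | 1 1⟩
  P = {1,2,4,7}:  v_{1} + v_{2} + v_{4} + v_{7} = v_{0} + 2·v_{5}  so sig = ⟨4 | 1 2⟩
  P = {2,7,8,9,10}:  v_{2} + v_{7} + v_{8} + v_{9} + v_{10} = v_{3}  so sig = ⟨5 | 1⟩

Hence PRS(X_Σ) =
{ ⟨2 | 0⟩ ×2,  ⟨2 | 1 1⟩ ×4,  ⟨2 | 1 1 1⟩ ×2,  ⟨2 | 1 1 1 1⟩ ×2,  ⟨2 | 1 1 1 2⟩ ×2,  ⟨2 | 1 1 2 3⟩,  ⟨2 | 1 1 3⟩,  ⟨2 | 1 2⟩,  ⟨2 | 1 2 2 2⟩,  ⟨2 | 2 2⟩,  ⟨3 | 1⟩ ×2,  ⟨3 | 1 1⟩,  ⟨4 | 0⟩,  ⟨4 | 1⟩,  ⟨4 | 1 1⟩,  ⟨4 | 1 2⟩,  ⟨5 | 1⟩ }
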